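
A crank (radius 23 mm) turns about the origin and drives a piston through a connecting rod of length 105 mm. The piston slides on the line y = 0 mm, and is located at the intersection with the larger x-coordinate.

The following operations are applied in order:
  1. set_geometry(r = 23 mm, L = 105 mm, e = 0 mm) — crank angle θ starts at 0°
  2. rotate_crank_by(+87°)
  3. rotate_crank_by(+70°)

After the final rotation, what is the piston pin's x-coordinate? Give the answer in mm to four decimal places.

set_geometry: r = 23 mm, L = 105 mm, e = 0 mm; θ ← 0°
rotate_crank_by(+87°): θ ← 0° +87° = 87°
rotate_crank_by(+70°): θ ← 87° +70° = 157°
crank pin P = (r cos θ, r sin θ) = (-21.171612, 8.986816)
h = r sin θ − e = 8.986816 − 0 = 8.986816
x = r cos θ + √(L² − h²) = -21.171612 + √(11025.0 − 80.7629) = -21.171612 + 104.614708 = 83.443096

83.4431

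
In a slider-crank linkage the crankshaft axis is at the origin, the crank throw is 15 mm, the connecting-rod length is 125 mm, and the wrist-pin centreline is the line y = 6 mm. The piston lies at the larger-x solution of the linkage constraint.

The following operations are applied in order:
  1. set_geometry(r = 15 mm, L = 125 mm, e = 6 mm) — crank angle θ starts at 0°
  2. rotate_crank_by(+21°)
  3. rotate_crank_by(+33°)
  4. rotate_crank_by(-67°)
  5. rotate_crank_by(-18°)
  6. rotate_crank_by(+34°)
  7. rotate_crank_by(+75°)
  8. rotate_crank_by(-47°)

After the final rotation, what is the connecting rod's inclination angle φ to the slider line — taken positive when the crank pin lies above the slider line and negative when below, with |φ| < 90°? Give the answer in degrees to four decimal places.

set_geometry: r = 15 mm, L = 125 mm, e = 6 mm; θ ← 0°
rotate_crank_by(+21°): θ ← 0° +21° = 21°
rotate_crank_by(+33°): θ ← 21° +33° = 54°
rotate_crank_by(-67°): θ ← 54° -67° = -13°
rotate_crank_by(-18°): θ ← -13° -18° = -31°
rotate_crank_by(+34°): θ ← -31° +34° = 3°
rotate_crank_by(+75°): θ ← 3° +75° = 78°
rotate_crank_by(-47°): θ ← 78° -47° = 31°
crank pin P = (r cos θ, r sin θ) = (12.857510, 7.725571)
h = r sin θ − e = 7.725571 − 6 = 1.725571
sin φ = h / L = 1.725571 / 125 = 0.01380457
φ = arcsin(0.01380457) = 0.790969°

0.7910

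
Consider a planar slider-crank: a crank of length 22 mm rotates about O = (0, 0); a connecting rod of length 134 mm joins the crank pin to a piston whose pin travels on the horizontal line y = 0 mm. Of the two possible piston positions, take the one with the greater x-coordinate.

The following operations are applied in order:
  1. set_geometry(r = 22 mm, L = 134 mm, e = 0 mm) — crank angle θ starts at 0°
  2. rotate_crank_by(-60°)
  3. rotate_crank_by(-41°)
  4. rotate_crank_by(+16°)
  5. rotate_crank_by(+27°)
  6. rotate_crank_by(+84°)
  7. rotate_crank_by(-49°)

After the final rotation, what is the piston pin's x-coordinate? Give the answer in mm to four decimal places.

set_geometry: r = 22 mm, L = 134 mm, e = 0 mm; θ ← 0°
rotate_crank_by(-60°): θ ← 0° -60° = -60°
rotate_crank_by(-41°): θ ← -60° -41° = -101°
rotate_crank_by(+16°): θ ← -101° +16° = -85°
rotate_crank_by(+27°): θ ← -85° +27° = -58°
rotate_crank_by(+84°): θ ← -58° +84° = 26°
rotate_crank_by(-49°): θ ← 26° -49° = -23°
crank pin P = (r cos θ, r sin θ) = (20.251107, -8.596085)
h = r sin θ − e = -8.596085 − 0 = -8.596085
x = r cos θ + √(L² − h²) = 20.251107 + √(17956.0 − 73.8927) = 20.251107 + 133.723997 = 153.975104

153.9751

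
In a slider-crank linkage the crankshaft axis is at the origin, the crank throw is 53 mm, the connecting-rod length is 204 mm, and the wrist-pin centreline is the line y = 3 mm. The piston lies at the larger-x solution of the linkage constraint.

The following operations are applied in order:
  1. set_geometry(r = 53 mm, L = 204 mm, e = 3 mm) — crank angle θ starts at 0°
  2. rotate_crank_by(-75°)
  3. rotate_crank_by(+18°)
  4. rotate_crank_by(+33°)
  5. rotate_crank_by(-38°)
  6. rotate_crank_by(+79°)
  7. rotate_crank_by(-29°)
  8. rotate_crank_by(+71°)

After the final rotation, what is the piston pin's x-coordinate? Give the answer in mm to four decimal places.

226.8358

set_geometry: r = 53 mm, L = 204 mm, e = 3 mm; θ ← 0°
rotate_crank_by(-75°): θ ← 0° -75° = -75°
rotate_crank_by(+18°): θ ← -75° +18° = -57°
rotate_crank_by(+33°): θ ← -57° +33° = -24°
rotate_crank_by(-38°): θ ← -24° -38° = -62°
rotate_crank_by(+79°): θ ← -62° +79° = 17°
rotate_crank_by(-29°): θ ← 17° -29° = -12°
rotate_crank_by(+71°): θ ← -12° +71° = 59°
crank pin P = (r cos θ, r sin θ) = (27.297018, 45.429867)
h = r sin θ − e = 45.429867 − 3 = 42.429867
x = r cos θ + √(L² − h²) = 27.297018 + √(41616.0 − 1800.2936) = 27.297018 + 199.538734 = 226.835752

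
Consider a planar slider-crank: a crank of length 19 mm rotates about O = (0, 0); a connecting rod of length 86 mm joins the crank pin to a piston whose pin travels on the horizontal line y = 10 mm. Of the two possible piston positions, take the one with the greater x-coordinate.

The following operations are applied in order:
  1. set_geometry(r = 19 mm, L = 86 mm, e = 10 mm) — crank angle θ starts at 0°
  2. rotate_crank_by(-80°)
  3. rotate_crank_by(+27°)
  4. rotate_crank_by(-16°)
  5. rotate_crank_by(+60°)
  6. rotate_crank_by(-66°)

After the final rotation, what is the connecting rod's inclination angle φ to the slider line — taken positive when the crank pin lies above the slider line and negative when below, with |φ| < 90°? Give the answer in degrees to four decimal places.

set_geometry: r = 19 mm, L = 86 mm, e = 10 mm; θ ← 0°
rotate_crank_by(-80°): θ ← 0° -80° = -80°
rotate_crank_by(+27°): θ ← -80° +27° = -53°
rotate_crank_by(-16°): θ ← -53° -16° = -69°
rotate_crank_by(+60°): θ ← -69° +60° = -9°
rotate_crank_by(-66°): θ ← -9° -66° = -75°
crank pin P = (r cos θ, r sin θ) = (4.917562, -18.352591)
h = r sin θ − e = -18.352591 − 10 = -28.352591
sin φ = h / L = -28.352591 / 86 = -0.32968129
φ = arcsin(-0.32968129) = -19.249432°

-19.2494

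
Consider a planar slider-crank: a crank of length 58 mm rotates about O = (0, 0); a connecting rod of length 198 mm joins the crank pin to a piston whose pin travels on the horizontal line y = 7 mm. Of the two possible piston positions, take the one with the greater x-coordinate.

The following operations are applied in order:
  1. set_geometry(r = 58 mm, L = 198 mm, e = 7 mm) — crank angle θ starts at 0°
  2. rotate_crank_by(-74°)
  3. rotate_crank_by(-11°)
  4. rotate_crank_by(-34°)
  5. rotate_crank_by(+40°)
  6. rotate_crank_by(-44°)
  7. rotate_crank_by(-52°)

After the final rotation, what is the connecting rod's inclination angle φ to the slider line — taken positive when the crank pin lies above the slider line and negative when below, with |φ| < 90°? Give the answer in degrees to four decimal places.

-3.4906

set_geometry: r = 58 mm, L = 198 mm, e = 7 mm; θ ← 0°
rotate_crank_by(-74°): θ ← 0° -74° = -74°
rotate_crank_by(-11°): θ ← -74° -11° = -85°
rotate_crank_by(-34°): θ ← -85° -34° = -119°
rotate_crank_by(+40°): θ ← -119° +40° = -79°
rotate_crank_by(-44°): θ ← -79° -44° = -123°
rotate_crank_by(-52°): θ ← -123° -52° = -175°
crank pin P = (r cos θ, r sin θ) = (-57.779292, -5.055033)
h = r sin θ − e = -5.055033 − 7 = -12.055033
sin φ = h / L = -12.055033 / 198 = -0.06088401
φ = arcsin(-0.06088401) = -3.490555°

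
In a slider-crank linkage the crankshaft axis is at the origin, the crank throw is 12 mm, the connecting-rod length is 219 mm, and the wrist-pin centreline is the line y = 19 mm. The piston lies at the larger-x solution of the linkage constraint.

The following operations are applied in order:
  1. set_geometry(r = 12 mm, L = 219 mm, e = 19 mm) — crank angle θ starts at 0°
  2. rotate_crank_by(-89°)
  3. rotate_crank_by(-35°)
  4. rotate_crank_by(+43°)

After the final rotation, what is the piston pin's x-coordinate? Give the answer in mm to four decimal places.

218.6931

set_geometry: r = 12 mm, L = 219 mm, e = 19 mm; θ ← 0°
rotate_crank_by(-89°): θ ← 0° -89° = -89°
rotate_crank_by(-35°): θ ← -89° -35° = -124°
rotate_crank_by(+43°): θ ← -124° +43° = -81°
crank pin P = (r cos θ, r sin θ) = (1.877214, -11.852260)
h = r sin θ − e = -11.852260 − 19 = -30.852260
x = r cos θ + √(L² − h²) = 1.877214 + √(47961.0 − 951.8620) = 1.877214 + 216.815908 = 218.693122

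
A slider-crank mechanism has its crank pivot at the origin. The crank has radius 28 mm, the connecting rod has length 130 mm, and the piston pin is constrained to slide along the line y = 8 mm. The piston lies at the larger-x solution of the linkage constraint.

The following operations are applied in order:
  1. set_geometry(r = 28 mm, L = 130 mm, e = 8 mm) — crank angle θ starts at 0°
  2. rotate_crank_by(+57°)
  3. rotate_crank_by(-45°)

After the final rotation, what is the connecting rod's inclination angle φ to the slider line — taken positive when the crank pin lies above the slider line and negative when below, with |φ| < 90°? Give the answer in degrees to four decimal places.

set_geometry: r = 28 mm, L = 130 mm, e = 8 mm; θ ← 0°
rotate_crank_by(+57°): θ ← 0° +57° = 57°
rotate_crank_by(-45°): θ ← 57° -45° = 12°
crank pin P = (r cos θ, r sin θ) = (27.388133, 5.821527)
h = r sin θ − e = 5.821527 − 8 = -2.178473
sin φ = h / L = -2.178473 / 130 = -0.01675748
φ = arcsin(-0.01675748) = -0.960178°

-0.9602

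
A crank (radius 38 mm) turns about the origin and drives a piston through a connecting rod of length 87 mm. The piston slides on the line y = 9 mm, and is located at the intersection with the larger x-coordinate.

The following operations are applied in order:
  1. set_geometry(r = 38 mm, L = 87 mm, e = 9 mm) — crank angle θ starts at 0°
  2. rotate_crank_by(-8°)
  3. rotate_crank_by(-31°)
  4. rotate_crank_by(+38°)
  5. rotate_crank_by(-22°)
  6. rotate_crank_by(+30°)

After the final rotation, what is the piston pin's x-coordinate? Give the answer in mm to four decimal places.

set_geometry: r = 38 mm, L = 87 mm, e = 9 mm; θ ← 0°
rotate_crank_by(-8°): θ ← 0° -8° = -8°
rotate_crank_by(-31°): θ ← -8° -31° = -39°
rotate_crank_by(+38°): θ ← -39° +38° = -1°
rotate_crank_by(-22°): θ ← -1° -22° = -23°
rotate_crank_by(+30°): θ ← -23° +30° = 7°
crank pin P = (r cos θ, r sin θ) = (37.716754, 4.631035)
h = r sin θ − e = 4.631035 − 9 = -4.368965
x = r cos θ + √(L² − h²) = 37.716754 + √(7569.0 − 19.0879) = 37.716754 + 86.890230 = 124.606984

124.6070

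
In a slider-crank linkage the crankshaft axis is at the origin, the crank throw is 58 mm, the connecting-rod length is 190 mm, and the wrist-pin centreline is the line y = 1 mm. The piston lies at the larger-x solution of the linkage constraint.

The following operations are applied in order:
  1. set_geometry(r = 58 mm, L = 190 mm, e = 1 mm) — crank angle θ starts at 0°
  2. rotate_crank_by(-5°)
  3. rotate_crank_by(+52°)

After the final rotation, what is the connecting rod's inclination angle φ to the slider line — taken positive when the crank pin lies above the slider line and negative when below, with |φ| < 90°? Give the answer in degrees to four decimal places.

12.5911

set_geometry: r = 58 mm, L = 190 mm, e = 1 mm; θ ← 0°
rotate_crank_by(-5°): θ ← 0° -5° = -5°
rotate_crank_by(+52°): θ ← -5° +52° = 47°
crank pin P = (r cos θ, r sin θ) = (39.555905, 42.418515)
h = r sin θ − e = 42.418515 − 1 = 41.418515
sin φ = h / L = 41.418515 / 190 = 0.21799218
φ = arcsin(0.21799218) = 12.591132°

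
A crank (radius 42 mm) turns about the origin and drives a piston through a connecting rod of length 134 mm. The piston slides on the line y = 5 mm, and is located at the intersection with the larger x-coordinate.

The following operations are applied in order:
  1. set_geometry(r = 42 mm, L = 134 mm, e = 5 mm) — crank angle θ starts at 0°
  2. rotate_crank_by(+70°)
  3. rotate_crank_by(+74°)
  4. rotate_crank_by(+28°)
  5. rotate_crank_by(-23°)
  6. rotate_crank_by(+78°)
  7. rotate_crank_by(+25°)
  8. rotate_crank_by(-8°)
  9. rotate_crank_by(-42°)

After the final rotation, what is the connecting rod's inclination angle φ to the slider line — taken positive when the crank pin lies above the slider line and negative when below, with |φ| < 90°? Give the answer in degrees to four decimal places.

-8.9010

set_geometry: r = 42 mm, L = 134 mm, e = 5 mm; θ ← 0°
rotate_crank_by(+70°): θ ← 0° +70° = 70°
rotate_crank_by(+74°): θ ← 70° +74° = 144°
rotate_crank_by(+28°): θ ← 144° +28° = 172°
rotate_crank_by(-23°): θ ← 172° -23° = 149°
rotate_crank_by(+78°): θ ← 149° +78° = 227°
rotate_crank_by(+25°): θ ← 227° +25° = 252°
rotate_crank_by(-8°): θ ← 252° -8° = 244°
rotate_crank_by(-42°): θ ← 244° -42° = 202°
crank pin P = (r cos θ, r sin θ) = (-38.941722, -15.733477)
h = r sin θ − e = -15.733477 − 5 = -20.733477
sin φ = h / L = -20.733477 / 134 = -0.15472744
φ = arcsin(-0.15472744) = -8.900989°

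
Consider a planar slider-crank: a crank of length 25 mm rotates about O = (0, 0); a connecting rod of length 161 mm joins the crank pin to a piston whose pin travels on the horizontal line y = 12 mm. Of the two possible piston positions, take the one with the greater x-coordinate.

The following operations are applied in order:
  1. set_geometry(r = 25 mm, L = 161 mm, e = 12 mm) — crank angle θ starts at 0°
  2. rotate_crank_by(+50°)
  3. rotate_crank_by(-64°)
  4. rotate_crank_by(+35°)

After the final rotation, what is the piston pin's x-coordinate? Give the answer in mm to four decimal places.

set_geometry: r = 25 mm, L = 161 mm, e = 12 mm; θ ← 0°
rotate_crank_by(+50°): θ ← 0° +50° = 50°
rotate_crank_by(-64°): θ ← 50° -64° = -14°
rotate_crank_by(+35°): θ ← -14° +35° = 21°
crank pin P = (r cos θ, r sin θ) = (23.339511, 8.959199)
h = r sin θ − e = 8.959199 − 12 = -3.040801
x = r cos θ + √(L² − h²) = 23.339511 + √(25921.0 − 9.2465) = 23.339511 + 160.971282 = 184.310792

184.3108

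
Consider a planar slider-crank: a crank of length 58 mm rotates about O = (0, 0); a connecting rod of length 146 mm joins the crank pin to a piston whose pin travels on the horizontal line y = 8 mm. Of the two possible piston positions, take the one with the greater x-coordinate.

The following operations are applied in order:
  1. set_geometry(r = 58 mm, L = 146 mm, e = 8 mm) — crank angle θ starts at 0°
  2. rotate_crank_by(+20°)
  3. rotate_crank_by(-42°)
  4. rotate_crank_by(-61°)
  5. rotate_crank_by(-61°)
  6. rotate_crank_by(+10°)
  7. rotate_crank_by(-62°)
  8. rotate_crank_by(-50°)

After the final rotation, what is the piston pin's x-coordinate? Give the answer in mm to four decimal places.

set_geometry: r = 58 mm, L = 146 mm, e = 8 mm; θ ← 0°
rotate_crank_by(+20°): θ ← 0° +20° = 20°
rotate_crank_by(-42°): θ ← 20° -42° = -22°
rotate_crank_by(-61°): θ ← -22° -61° = -83°
rotate_crank_by(-61°): θ ← -83° -61° = -144°
rotate_crank_by(+10°): θ ← -144° +10° = -134°
rotate_crank_by(-62°): θ ← -134° -62° = -196°
rotate_crank_by(-50°): θ ← -196° -50° = -246°
crank pin P = (r cos θ, r sin θ) = (-23.590725, 52.985637)
h = r sin θ − e = 52.985637 − 8 = 44.985637
x = r cos θ + √(L² − h²) = -23.590725 + √(21316.0 − 2023.7075) = -23.590725 + 138.896697 = 115.305972

115.3060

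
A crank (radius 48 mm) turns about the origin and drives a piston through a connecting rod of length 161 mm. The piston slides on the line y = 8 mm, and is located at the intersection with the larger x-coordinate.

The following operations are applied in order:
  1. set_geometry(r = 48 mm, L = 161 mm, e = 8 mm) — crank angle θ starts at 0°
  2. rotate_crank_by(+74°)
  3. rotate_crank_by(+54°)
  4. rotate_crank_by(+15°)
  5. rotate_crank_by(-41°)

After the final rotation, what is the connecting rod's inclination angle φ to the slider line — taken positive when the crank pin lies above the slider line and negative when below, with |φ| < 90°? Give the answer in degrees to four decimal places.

set_geometry: r = 48 mm, L = 161 mm, e = 8 mm; θ ← 0°
rotate_crank_by(+74°): θ ← 0° +74° = 74°
rotate_crank_by(+54°): θ ← 74° +54° = 128°
rotate_crank_by(+15°): θ ← 128° +15° = 143°
rotate_crank_by(-41°): θ ← 143° -41° = 102°
crank pin P = (r cos θ, r sin θ) = (-9.979761, 46.951085)
h = r sin θ − e = 46.951085 − 8 = 38.951085
sin φ = h / L = 38.951085 / 161 = 0.24193220
φ = arcsin(0.24193220) = 14.000609°

14.0006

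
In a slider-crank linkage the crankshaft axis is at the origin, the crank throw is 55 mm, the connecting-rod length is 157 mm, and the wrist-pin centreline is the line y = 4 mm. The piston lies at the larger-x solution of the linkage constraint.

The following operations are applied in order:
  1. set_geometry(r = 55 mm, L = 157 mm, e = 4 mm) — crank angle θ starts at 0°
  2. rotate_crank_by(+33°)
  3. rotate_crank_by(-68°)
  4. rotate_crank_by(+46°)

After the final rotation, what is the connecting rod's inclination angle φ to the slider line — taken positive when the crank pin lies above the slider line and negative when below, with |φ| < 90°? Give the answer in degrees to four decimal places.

2.3708

set_geometry: r = 55 mm, L = 157 mm, e = 4 mm; θ ← 0°
rotate_crank_by(+33°): θ ← 0° +33° = 33°
rotate_crank_by(-68°): θ ← 33° -68° = -35°
rotate_crank_by(+46°): θ ← -35° +46° = 11°
crank pin P = (r cos θ, r sin θ) = (53.989495, 10.494495)
h = r sin θ − e = 10.494495 − 4 = 6.494495
sin φ = h / L = 6.494495 / 157 = 0.04136621
φ = arcsin(0.04136621) = 2.370786°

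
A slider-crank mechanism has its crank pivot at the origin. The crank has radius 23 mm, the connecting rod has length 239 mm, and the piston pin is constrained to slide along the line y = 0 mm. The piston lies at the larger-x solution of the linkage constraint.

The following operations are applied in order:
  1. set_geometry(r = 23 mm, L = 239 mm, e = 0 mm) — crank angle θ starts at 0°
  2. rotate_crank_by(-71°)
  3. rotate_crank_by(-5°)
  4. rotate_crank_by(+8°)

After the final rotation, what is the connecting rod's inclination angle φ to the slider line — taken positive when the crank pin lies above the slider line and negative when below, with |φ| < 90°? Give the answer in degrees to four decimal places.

-5.1191

set_geometry: r = 23 mm, L = 239 mm, e = 0 mm; θ ← 0°
rotate_crank_by(-71°): θ ← 0° -71° = -71°
rotate_crank_by(-5°): θ ← -71° -5° = -76°
rotate_crank_by(+8°): θ ← -76° +8° = -68°
crank pin P = (r cos θ, r sin θ) = (8.615952, -21.325229)
h = r sin θ − e = -21.325229 − 0 = -21.325229
sin φ = h / L = -21.325229 / 239 = -0.08922690
φ = arcsin(-0.08922690) = -5.119133°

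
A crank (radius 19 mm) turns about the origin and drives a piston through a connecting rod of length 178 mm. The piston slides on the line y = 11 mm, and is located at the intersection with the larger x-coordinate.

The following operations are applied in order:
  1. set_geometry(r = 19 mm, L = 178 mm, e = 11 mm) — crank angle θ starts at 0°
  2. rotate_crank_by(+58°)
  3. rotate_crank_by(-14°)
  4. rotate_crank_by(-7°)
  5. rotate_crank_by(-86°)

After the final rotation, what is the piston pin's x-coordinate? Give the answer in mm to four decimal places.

set_geometry: r = 19 mm, L = 178 mm, e = 11 mm; θ ← 0°
rotate_crank_by(+58°): θ ← 0° +58° = 58°
rotate_crank_by(-14°): θ ← 58° -14° = 44°
rotate_crank_by(-7°): θ ← 44° -7° = 37°
rotate_crank_by(-86°): θ ← 37° -86° = -49°
crank pin P = (r cos θ, r sin θ) = (12.465122, -14.339482)
h = r sin θ − e = -14.339482 − 11 = -25.339482
x = r cos θ + √(L² − h²) = 12.465122 + √(31684.0 − 642.0893) = 12.465122 + 176.187147 = 188.652268

188.6523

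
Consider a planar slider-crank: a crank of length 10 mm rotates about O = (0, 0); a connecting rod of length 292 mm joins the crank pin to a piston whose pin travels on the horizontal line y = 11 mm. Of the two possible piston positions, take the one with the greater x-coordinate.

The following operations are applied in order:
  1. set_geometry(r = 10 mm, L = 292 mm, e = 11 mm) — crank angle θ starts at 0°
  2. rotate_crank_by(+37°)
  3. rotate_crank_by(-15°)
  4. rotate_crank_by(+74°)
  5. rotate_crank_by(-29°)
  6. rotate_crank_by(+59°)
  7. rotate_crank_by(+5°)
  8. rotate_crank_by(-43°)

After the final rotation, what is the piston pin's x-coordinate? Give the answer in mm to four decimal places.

292.3473

set_geometry: r = 10 mm, L = 292 mm, e = 11 mm; θ ← 0°
rotate_crank_by(+37°): θ ← 0° +37° = 37°
rotate_crank_by(-15°): θ ← 37° -15° = 22°
rotate_crank_by(+74°): θ ← 22° +74° = 96°
rotate_crank_by(-29°): θ ← 96° -29° = 67°
rotate_crank_by(+59°): θ ← 67° +59° = 126°
rotate_crank_by(+5°): θ ← 126° +5° = 131°
rotate_crank_by(-43°): θ ← 131° -43° = 88°
crank pin P = (r cos θ, r sin θ) = (0.348995, 9.993908)
h = r sin θ − e = 9.993908 − 11 = -1.006092
x = r cos θ + √(L² − h²) = 0.348995 + √(85264.0 − 1.0122) = 0.348995 + 291.998267 = 292.347262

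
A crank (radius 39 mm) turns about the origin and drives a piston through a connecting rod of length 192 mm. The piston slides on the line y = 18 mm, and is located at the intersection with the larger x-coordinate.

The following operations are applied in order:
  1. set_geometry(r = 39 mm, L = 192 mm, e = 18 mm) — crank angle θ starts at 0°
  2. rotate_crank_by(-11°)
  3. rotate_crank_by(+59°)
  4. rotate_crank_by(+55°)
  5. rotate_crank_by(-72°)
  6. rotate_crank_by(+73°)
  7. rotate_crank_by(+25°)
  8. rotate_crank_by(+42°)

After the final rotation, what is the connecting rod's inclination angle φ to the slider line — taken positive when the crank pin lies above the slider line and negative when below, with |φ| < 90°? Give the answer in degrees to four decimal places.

set_geometry: r = 39 mm, L = 192 mm, e = 18 mm; θ ← 0°
rotate_crank_by(-11°): θ ← 0° -11° = -11°
rotate_crank_by(+59°): θ ← -11° +59° = 48°
rotate_crank_by(+55°): θ ← 48° +55° = 103°
rotate_crank_by(-72°): θ ← 103° -72° = 31°
rotate_crank_by(+73°): θ ← 31° +73° = 104°
rotate_crank_by(+25°): θ ← 104° +25° = 129°
rotate_crank_by(+42°): θ ← 129° +42° = 171°
crank pin P = (r cos θ, r sin θ) = (-38.519845, 6.100944)
h = r sin θ − e = 6.100944 − 18 = -11.899056
sin φ = h / L = -11.899056 / 192 = -0.06197425
φ = arcsin(-0.06197425) = -3.553140°

-3.5531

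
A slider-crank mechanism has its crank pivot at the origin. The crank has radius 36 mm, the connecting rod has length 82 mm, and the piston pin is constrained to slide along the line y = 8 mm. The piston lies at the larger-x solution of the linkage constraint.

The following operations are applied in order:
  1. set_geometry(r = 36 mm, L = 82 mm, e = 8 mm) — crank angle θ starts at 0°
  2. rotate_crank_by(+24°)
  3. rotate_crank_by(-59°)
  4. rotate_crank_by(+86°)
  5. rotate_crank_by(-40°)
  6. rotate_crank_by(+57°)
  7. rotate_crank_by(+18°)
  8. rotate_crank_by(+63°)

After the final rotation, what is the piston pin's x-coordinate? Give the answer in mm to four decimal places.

50.4616

set_geometry: r = 36 mm, L = 82 mm, e = 8 mm; θ ← 0°
rotate_crank_by(+24°): θ ← 0° +24° = 24°
rotate_crank_by(-59°): θ ← 24° -59° = -35°
rotate_crank_by(+86°): θ ← -35° +86° = 51°
rotate_crank_by(-40°): θ ← 51° -40° = 11°
rotate_crank_by(+57°): θ ← 11° +57° = 68°
rotate_crank_by(+18°): θ ← 68° +18° = 86°
rotate_crank_by(+63°): θ ← 86° +63° = 149°
crank pin P = (r cos θ, r sin θ) = (-30.858023, 18.541371)
h = r sin θ − e = 18.541371 − 8 = 10.541371
x = r cos θ + √(L² − h²) = -30.858023 + √(6724.0 − 111.1205) = -30.858023 + 81.319613 = 50.461590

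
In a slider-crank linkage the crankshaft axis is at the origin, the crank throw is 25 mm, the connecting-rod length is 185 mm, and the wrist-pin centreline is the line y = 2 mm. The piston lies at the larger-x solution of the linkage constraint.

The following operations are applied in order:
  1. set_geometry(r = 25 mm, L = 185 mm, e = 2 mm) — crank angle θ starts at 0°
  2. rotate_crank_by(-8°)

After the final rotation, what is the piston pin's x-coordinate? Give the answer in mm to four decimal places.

set_geometry: r = 25 mm, L = 185 mm, e = 2 mm; θ ← 0°
rotate_crank_by(-8°): θ ← 0° -8° = -8°
crank pin P = (r cos θ, r sin θ) = (24.756702, -3.479328)
h = r sin θ − e = -3.479328 − 2 = -5.479328
x = r cos θ + √(L² − h²) = 24.756702 + √(34225.0 − 30.0230) = 24.756702 + 184.918839 = 209.675541

209.6755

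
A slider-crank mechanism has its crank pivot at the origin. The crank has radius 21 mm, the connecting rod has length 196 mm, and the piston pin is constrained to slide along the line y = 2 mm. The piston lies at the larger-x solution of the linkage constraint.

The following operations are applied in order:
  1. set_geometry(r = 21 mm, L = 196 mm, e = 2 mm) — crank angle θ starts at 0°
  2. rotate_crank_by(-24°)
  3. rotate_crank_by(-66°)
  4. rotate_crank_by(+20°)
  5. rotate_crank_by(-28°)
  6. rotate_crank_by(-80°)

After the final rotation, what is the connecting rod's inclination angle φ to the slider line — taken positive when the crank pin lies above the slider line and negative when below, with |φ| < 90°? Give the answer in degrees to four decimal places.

-0.7989

set_geometry: r = 21 mm, L = 196 mm, e = 2 mm; θ ← 0°
rotate_crank_by(-24°): θ ← 0° -24° = -24°
rotate_crank_by(-66°): θ ← -24° -66° = -90°
rotate_crank_by(+20°): θ ← -90° +20° = -70°
rotate_crank_by(-28°): θ ← -70° -28° = -98°
rotate_crank_by(-80°): θ ← -98° -80° = -178°
crank pin P = (r cos θ, r sin θ) = (-20.987207, -0.732889)
h = r sin θ − e = -0.732889 − 2 = -2.732889
sin φ = h / L = -2.732889 / 196 = -0.01394331
φ = arcsin(-0.01394331) = -0.798919°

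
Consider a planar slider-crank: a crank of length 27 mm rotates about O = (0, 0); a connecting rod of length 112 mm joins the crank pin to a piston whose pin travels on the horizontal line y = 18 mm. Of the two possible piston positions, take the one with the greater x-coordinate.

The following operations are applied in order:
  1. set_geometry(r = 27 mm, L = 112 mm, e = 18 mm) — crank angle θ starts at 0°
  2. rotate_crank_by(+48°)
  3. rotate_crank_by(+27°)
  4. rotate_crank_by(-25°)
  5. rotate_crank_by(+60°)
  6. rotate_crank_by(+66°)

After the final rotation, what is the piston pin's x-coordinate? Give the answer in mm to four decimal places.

set_geometry: r = 27 mm, L = 112 mm, e = 18 mm; θ ← 0°
rotate_crank_by(+48°): θ ← 0° +48° = 48°
rotate_crank_by(+27°): θ ← 48° +27° = 75°
rotate_crank_by(-25°): θ ← 75° -25° = 50°
rotate_crank_by(+60°): θ ← 50° +60° = 110°
rotate_crank_by(+66°): θ ← 110° +66° = 176°
crank pin P = (r cos θ, r sin θ) = (-26.934229, 1.883425)
h = r sin θ − e = 1.883425 − 18 = -16.116575
x = r cos θ + √(L² − h²) = -26.934229 + √(12544.0 − 259.7440) = -26.934229 + 110.834363 = 83.900134

83.9001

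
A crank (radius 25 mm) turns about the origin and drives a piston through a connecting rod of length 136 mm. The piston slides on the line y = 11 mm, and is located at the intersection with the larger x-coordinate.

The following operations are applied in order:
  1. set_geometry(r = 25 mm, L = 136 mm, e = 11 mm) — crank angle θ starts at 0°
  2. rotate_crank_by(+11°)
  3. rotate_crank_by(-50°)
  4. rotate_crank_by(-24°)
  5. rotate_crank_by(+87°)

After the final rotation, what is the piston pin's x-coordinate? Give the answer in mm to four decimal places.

158.8361

set_geometry: r = 25 mm, L = 136 mm, e = 11 mm; θ ← 0°
rotate_crank_by(+11°): θ ← 0° +11° = 11°
rotate_crank_by(-50°): θ ← 11° -50° = -39°
rotate_crank_by(-24°): θ ← -39° -24° = -63°
rotate_crank_by(+87°): θ ← -63° +87° = 24°
crank pin P = (r cos θ, r sin θ) = (22.838636, 10.168416)
h = r sin θ − e = 10.168416 − 11 = -0.831584
x = r cos θ + √(L² − h²) = 22.838636 + √(18496.0 − 0.6915) = 22.838636 + 135.997458 = 158.836094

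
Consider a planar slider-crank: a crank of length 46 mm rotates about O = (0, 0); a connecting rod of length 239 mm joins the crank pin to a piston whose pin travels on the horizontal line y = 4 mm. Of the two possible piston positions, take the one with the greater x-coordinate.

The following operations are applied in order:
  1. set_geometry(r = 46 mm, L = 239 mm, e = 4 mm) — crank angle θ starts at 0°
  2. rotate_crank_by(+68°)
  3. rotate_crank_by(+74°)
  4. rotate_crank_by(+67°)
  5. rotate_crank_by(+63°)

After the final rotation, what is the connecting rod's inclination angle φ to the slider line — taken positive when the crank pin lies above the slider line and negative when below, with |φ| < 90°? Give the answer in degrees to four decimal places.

set_geometry: r = 46 mm, L = 239 mm, e = 4 mm; θ ← 0°
rotate_crank_by(+68°): θ ← 0° +68° = 68°
rotate_crank_by(+74°): θ ← 68° +74° = 142°
rotate_crank_by(+67°): θ ← 142° +67° = 209°
rotate_crank_by(+63°): θ ← 209° +63° = 272°
crank pin P = (r cos θ, r sin θ) = (1.605377, -45.971978)
h = r sin θ − e = -45.971978 − 4 = -49.971978
sin φ = h / L = -49.971978 / 239 = -0.20908777
φ = arcsin(-0.20908777) = -12.068899°

-12.0689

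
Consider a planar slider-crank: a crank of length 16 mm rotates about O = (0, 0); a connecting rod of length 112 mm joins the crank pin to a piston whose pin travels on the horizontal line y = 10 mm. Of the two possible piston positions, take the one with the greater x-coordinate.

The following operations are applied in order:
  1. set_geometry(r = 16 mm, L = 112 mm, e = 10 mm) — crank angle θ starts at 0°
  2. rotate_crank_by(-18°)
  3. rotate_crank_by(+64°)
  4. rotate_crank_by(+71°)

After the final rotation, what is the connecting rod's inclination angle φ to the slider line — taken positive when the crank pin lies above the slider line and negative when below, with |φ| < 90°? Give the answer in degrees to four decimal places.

set_geometry: r = 16 mm, L = 112 mm, e = 10 mm; θ ← 0°
rotate_crank_by(-18°): θ ← 0° -18° = -18°
rotate_crank_by(+64°): θ ← -18° +64° = 46°
rotate_crank_by(+71°): θ ← 46° +71° = 117°
crank pin P = (r cos θ, r sin θ) = (-7.263848, 14.256104)
h = r sin θ − e = 14.256104 − 10 = 4.256104
sin φ = h / L = 4.256104 / 112 = 0.03800093
φ = arcsin(0.03800093) = 2.177817°

2.1778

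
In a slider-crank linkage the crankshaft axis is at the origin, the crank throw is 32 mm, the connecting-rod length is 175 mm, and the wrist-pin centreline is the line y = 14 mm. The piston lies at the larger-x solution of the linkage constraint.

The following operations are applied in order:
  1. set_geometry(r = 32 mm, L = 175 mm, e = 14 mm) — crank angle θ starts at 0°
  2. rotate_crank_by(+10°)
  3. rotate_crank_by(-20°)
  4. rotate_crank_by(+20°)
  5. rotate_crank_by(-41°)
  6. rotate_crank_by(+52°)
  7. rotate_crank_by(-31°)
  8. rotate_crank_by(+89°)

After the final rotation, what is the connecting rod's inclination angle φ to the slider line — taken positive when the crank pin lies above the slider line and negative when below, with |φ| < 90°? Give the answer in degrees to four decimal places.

set_geometry: r = 32 mm, L = 175 mm, e = 14 mm; θ ← 0°
rotate_crank_by(+10°): θ ← 0° +10° = 10°
rotate_crank_by(-20°): θ ← 10° -20° = -10°
rotate_crank_by(+20°): θ ← -10° +20° = 10°
rotate_crank_by(-41°): θ ← 10° -41° = -31°
rotate_crank_by(+52°): θ ← -31° +52° = 21°
rotate_crank_by(-31°): θ ← 21° -31° = -10°
rotate_crank_by(+89°): θ ← -10° +89° = 79°
crank pin P = (r cos θ, r sin θ) = (6.105888, 31.412070)
h = r sin θ − e = 31.412070 − 14 = 17.412070
sin φ = h / L = 17.412070 / 175 = 0.09949754
φ = arcsin(0.09949754) = 5.710237°

5.7102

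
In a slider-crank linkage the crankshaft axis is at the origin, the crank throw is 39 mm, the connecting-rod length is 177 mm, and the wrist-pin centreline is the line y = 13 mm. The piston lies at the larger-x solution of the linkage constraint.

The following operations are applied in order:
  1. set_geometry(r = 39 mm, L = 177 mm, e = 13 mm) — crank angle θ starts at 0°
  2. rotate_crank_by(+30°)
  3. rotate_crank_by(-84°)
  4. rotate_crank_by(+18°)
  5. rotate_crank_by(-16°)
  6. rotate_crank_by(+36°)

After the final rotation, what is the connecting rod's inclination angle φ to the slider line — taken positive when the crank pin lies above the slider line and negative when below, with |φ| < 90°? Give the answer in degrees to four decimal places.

-7.7112

set_geometry: r = 39 mm, L = 177 mm, e = 13 mm; θ ← 0°
rotate_crank_by(+30°): θ ← 0° +30° = 30°
rotate_crank_by(-84°): θ ← 30° -84° = -54°
rotate_crank_by(+18°): θ ← -54° +18° = -36°
rotate_crank_by(-16°): θ ← -36° -16° = -52°
rotate_crank_by(+36°): θ ← -52° +36° = -16°
crank pin P = (r cos θ, r sin θ) = (37.489206, -10.749857)
h = r sin θ − e = -10.749857 − 13 = -23.749857
sin φ = h / L = -23.749857 / 177 = -0.13417998
φ = arcsin(-0.13417998) = -7.711205°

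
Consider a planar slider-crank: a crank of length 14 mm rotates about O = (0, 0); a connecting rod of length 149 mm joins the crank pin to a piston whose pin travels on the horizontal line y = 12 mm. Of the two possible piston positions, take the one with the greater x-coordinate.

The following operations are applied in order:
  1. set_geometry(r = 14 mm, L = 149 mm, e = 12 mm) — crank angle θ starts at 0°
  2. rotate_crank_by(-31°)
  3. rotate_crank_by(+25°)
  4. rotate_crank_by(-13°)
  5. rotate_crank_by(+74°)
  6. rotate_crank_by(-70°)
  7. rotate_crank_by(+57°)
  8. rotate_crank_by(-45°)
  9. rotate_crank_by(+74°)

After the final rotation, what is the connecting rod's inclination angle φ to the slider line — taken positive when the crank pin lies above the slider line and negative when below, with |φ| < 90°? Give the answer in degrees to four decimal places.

0.4758

set_geometry: r = 14 mm, L = 149 mm, e = 12 mm; θ ← 0°
rotate_crank_by(-31°): θ ← 0° -31° = -31°
rotate_crank_by(+25°): θ ← -31° +25° = -6°
rotate_crank_by(-13°): θ ← -6° -13° = -19°
rotate_crank_by(+74°): θ ← -19° +74° = 55°
rotate_crank_by(-70°): θ ← 55° -70° = -15°
rotate_crank_by(+57°): θ ← -15° +57° = 42°
rotate_crank_by(-45°): θ ← 42° -45° = -3°
rotate_crank_by(+74°): θ ← -3° +74° = 71°
crank pin P = (r cos θ, r sin θ) = (4.557954, 13.237260)
h = r sin θ − e = 13.237260 − 12 = 1.237260
sin φ = h / L = 1.237260 / 149 = 0.00830376
φ = arcsin(0.00830376) = 0.475776°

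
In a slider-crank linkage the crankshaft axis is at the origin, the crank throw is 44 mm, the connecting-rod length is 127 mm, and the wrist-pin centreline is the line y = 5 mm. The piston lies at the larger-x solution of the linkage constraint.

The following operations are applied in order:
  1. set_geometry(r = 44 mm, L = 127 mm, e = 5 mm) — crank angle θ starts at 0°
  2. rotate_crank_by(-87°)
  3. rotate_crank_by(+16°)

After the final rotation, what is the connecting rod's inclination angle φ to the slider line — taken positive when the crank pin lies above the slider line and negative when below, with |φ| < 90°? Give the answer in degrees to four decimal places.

-21.5277

set_geometry: r = 44 mm, L = 127 mm, e = 5 mm; θ ← 0°
rotate_crank_by(-87°): θ ← 0° -87° = -87°
rotate_crank_by(+16°): θ ← -87° +16° = -71°
crank pin P = (r cos θ, r sin θ) = (14.324999, -41.602817)
h = r sin θ − e = -41.602817 − 5 = -46.602817
sin φ = h / L = -46.602817 / 127 = -0.36695132
φ = arcsin(-0.36695132) = -21.527720°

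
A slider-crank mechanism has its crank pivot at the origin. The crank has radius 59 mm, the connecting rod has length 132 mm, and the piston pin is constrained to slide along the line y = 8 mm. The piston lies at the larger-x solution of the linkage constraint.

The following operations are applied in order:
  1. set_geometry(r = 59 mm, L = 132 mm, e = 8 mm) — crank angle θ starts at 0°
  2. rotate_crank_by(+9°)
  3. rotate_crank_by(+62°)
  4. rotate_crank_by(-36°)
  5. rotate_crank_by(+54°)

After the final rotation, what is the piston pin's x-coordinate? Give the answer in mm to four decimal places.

set_geometry: r = 59 mm, L = 132 mm, e = 8 mm; θ ← 0°
rotate_crank_by(+9°): θ ← 0° +9° = 9°
rotate_crank_by(+62°): θ ← 9° +62° = 71°
rotate_crank_by(-36°): θ ← 71° -36° = 35°
rotate_crank_by(+54°): θ ← 35° +54° = 89°
crank pin P = (r cos θ, r sin θ) = (1.029692, 58.991014)
h = r sin θ − e = 58.991014 − 8 = 50.991014
x = r cos θ + √(L² − h²) = 1.029692 + √(17424.0 − 2600.0835) = 1.029692 + 121.753507 = 122.783199

122.7832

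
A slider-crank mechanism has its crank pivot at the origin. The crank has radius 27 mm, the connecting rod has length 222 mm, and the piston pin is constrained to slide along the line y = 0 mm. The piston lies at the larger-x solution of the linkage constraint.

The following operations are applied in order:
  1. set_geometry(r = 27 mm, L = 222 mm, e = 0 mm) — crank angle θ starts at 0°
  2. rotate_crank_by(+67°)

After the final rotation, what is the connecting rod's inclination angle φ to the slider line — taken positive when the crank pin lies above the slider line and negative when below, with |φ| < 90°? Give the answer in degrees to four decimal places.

6.4279

set_geometry: r = 27 mm, L = 222 mm, e = 0 mm; θ ← 0°
rotate_crank_by(+67°): θ ← 0° +67° = 67°
crank pin P = (r cos θ, r sin θ) = (10.549740, 24.853631)
h = r sin θ − e = 24.853631 − 0 = 24.853631
sin φ = h / L = 24.853631 / 222 = 0.11195329
φ = arcsin(0.11195329) = 6.427927°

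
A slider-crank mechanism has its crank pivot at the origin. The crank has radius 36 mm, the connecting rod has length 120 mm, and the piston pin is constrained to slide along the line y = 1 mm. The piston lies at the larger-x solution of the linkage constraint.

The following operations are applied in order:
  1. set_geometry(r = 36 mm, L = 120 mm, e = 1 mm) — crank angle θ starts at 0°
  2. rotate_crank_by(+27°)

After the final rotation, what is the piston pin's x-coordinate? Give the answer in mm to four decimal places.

151.0912

set_geometry: r = 36 mm, L = 120 mm, e = 1 mm; θ ← 0°
rotate_crank_by(+27°): θ ← 0° +27° = 27°
crank pin P = (r cos θ, r sin θ) = (32.076235, 16.343658)
h = r sin θ − e = 16.343658 − 1 = 15.343658
x = r cos θ + √(L² − h²) = 32.076235 + √(14400.0 − 235.4278) = 32.076235 + 119.015008 = 151.091243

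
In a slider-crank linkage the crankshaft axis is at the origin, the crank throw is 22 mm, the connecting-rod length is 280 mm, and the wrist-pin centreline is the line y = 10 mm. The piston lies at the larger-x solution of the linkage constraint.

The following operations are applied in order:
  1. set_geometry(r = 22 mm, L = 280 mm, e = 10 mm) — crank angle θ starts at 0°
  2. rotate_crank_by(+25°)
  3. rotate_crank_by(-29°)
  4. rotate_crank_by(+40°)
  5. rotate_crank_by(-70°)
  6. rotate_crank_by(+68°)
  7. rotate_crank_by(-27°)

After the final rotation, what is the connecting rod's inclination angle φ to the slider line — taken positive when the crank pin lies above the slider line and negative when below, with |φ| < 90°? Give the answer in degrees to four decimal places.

-1.4978

set_geometry: r = 22 mm, L = 280 mm, e = 10 mm; θ ← 0°
rotate_crank_by(+25°): θ ← 0° +25° = 25°
rotate_crank_by(-29°): θ ← 25° -29° = -4°
rotate_crank_by(+40°): θ ← -4° +40° = 36°
rotate_crank_by(-70°): θ ← 36° -70° = -34°
rotate_crank_by(+68°): θ ← -34° +68° = 34°
rotate_crank_by(-27°): θ ← 34° -27° = 7°
crank pin P = (r cos θ, r sin θ) = (21.836015, 2.681126)
h = r sin θ − e = 2.681126 − 10 = -7.318874
sin φ = h / L = -7.318874 / 280 = -0.02613884
φ = arcsin(-0.02613884) = -1.497816°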